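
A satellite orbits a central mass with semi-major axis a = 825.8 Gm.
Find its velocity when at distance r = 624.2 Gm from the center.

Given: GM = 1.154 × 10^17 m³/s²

Convert to SI: a = 825.8 Gm = 8.258e+11 m; r = 624.2 Gm = 6.242e+11 m.
Vis-viva: v = √(GM · (2/r − 1/a)).
2/r − 1/a = 2/6.242e+11 − 1/8.258e+11 = 1.99315e-12 m⁻¹.
v = √(1.154e+17 · 1.99315e-12) m/s ≈ 479.6 m/s = 479.6 m/s.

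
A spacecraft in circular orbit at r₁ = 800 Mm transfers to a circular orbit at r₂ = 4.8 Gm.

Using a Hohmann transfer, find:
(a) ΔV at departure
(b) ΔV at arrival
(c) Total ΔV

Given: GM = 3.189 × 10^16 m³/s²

Convert to SI: r₁ = 800 Mm = 8e+08 m; r₂ = 4.8 Gm = 4.8e+09 m.
Transfer semi-major axis: a_t = (r₁ + r₂)/2 = (8e+08 + 4.8e+09)/2 = 2.8e+09 m.
Circular speeds: v₁ = √(GM/r₁) = 6313.68 m/s, v₂ = √(GM/r₂) = 2577.55 m/s.
Transfer speeds (vis-viva v² = GM(2/r − 1/a_t)): v₁ᵗ = 8266.54 m/s, v₂ᵗ = 1377.76 m/s.
(a) ΔV₁ = |v₁ᵗ − v₁| ≈ 1953 m/s = 1.953 km/s.
(b) ΔV₂ = |v₂ − v₂ᵗ| ≈ 1200 m/s = 1.2 km/s.
(c) ΔV_total = ΔV₁ + ΔV₂ ≈ 3153 m/s = 3.153 km/s.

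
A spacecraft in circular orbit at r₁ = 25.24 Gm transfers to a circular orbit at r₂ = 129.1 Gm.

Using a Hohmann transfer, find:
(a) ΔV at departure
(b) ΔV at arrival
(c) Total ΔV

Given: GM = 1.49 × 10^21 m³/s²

Convert to SI: r₁ = 25.24 Gm = 2.524e+10 m; r₂ = 129.1 Gm = 1.291e+11 m.
Transfer semi-major axis: a_t = (r₁ + r₂)/2 = (2.524e+10 + 1.291e+11)/2 = 7.717e+10 m.
Circular speeds: v₁ = √(GM/r₁) = 242968 m/s, v₂ = √(GM/r₂) = 107431 m/s.
Transfer speeds (vis-viva v² = GM(2/r − 1/a_t)): v₁ᵗ = 314259 m/s, v₂ᵗ = 61439.9 m/s.
(a) ΔV₁ = |v₁ᵗ − v₁| ≈ 7.129e+04 m/s = 71.29 km/s.
(b) ΔV₂ = |v₂ − v₂ᵗ| ≈ 4.599e+04 m/s = 45.99 km/s.
(c) ΔV_total = ΔV₁ + ΔV₂ ≈ 1.173e+05 m/s = 117.3 km/s.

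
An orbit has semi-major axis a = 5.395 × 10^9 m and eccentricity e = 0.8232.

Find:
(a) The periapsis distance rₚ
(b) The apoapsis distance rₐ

(a) rₚ = a(1 − e) = 5.395e+09 · (1 − 0.8232) = 5.395e+09 · 0.1768 ≈ 9.538e+08 m = 9.538 × 10^8 m.
(b) rₐ = a(1 + e) = 5.395e+09 · (1 + 0.8232) = 5.395e+09 · 1.8232 ≈ 9.836e+09 m = 9.836 × 10^9 m.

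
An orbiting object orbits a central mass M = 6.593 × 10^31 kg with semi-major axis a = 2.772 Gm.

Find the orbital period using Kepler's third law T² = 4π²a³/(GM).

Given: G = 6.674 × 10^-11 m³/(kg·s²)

Convert to SI: a = 2.772 Gm = 2.772e+09 m.
GM = G · M = 6.674e-11 · 6.593e+31 = 4.40017e+21 m³/s².
Kepler's third law: T = 2π √(a³ / GM).
Substituting a = 2.772e+09 m and GM = 4.40017e+21 m³/s²:
T = 2π √((2.772e+09)³ / 4.40017e+21) s
T ≈ 1.382e+04 s = 3.84 hours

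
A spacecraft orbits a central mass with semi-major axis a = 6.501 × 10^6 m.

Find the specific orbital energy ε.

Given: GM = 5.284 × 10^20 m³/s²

ε = −GM / (2a).
ε = −5.284e+20 / (2 · 6.501e+06) J/kg ≈ -4.064e+13 J/kg = -4.064e+04 GJ/kg.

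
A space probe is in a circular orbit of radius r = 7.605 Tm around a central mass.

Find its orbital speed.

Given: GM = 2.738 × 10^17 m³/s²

Convert to SI: r = 7.605 Tm = 7.605e+12 m.
For a circular orbit, gravity supplies the centripetal force, so v = √(GM / r).
v = √(2.738e+17 / 7.605e+12) m/s ≈ 189.7 m/s = 189.7 m/s.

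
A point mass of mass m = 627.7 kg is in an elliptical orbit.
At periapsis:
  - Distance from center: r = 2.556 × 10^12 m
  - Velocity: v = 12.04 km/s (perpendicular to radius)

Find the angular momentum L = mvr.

Convert to SI: v = 12.04 km/s = 12040 m/s.
Since v is perpendicular to r, L = m · v · r.
L = 627.7 · 12040 · 2.556e+12 kg·m²/s ≈ 1.932e+19 kg·m²/s.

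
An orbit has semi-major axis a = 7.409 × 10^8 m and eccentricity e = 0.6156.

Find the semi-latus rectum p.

p = a (1 − e²).
p = 7.409e+08 · (1 − (0.6156)²) = 7.409e+08 · 0.621037 ≈ 4.601e+08 m = 4.601 × 10^8 m.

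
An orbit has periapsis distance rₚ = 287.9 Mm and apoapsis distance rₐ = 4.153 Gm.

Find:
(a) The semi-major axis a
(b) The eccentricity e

Convert to SI: rₚ = 287.9 Mm = 2.879e+08 m; rₐ = 4.153 Gm = 4.153e+09 m.
(a) a = (rₚ + rₐ) / 2 = (2.879e+08 + 4.153e+09) / 2 ≈ 2.22e+09 m = 2.22 Gm.
(b) e = (rₐ − rₚ) / (rₐ + rₚ) = (4.153e+09 − 2.879e+08) / (4.153e+09 + 2.879e+08) ≈ 0.8703.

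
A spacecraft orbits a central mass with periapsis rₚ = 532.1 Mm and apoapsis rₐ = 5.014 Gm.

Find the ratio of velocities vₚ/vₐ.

Convert to SI: rₚ = 532.1 Mm = 5.321e+08 m; rₐ = 5.014 Gm = 5.014e+09 m.
Conservation of angular momentum gives rₚvₚ = rₐvₐ, so vₚ/vₐ = rₐ/rₚ.
vₚ/vₐ = 5.014e+09 / 5.321e+08 ≈ 9.423.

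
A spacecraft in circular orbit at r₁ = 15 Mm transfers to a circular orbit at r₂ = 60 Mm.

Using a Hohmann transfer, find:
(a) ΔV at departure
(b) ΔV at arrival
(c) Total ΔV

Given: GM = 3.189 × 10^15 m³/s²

Convert to SI: r₁ = 15 Mm = 1.5e+07 m; r₂ = 60 Mm = 6e+07 m.
Transfer semi-major axis: a_t = (r₁ + r₂)/2 = (1.5e+07 + 6e+07)/2 = 3.75e+07 m.
Circular speeds: v₁ = √(GM/r₁) = 14580.8 m/s, v₂ = √(GM/r₂) = 7290.4 m/s.
Transfer speeds (vis-viva v² = GM(2/r − 1/a_t)): v₁ᵗ = 18443.4 m/s, v₂ᵗ = 4610.86 m/s.
(a) ΔV₁ = |v₁ᵗ − v₁| ≈ 3863 m/s = 3.863 km/s.
(b) ΔV₂ = |v₂ − v₂ᵗ| ≈ 2680 m/s = 2.68 km/s.
(c) ΔV_total = ΔV₁ + ΔV₂ ≈ 6542 m/s = 6.542 km/s.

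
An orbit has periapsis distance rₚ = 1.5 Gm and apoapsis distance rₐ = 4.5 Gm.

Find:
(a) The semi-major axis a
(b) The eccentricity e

Convert to SI: rₚ = 1.5 Gm = 1.5e+09 m; rₐ = 4.5 Gm = 4.5e+09 m.
(a) a = (rₚ + rₐ) / 2 = (1.5e+09 + 4.5e+09) / 2 ≈ 3e+09 m = 3 Gm.
(b) e = (rₐ − rₚ) / (rₐ + rₚ) = (4.5e+09 − 1.5e+09) / (4.5e+09 + 1.5e+09) ≈ 0.5.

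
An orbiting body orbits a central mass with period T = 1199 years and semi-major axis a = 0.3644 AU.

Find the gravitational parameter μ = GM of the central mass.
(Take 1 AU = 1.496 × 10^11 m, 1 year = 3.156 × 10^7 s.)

Convert to SI: T = 1199 years = 3.78404e+10 s; a = 0.3644 AU = 5.45142e+10 m.
GM = 4π² · a³ / T².
GM = 4π² · (5.45142e+10)³ / (3.78404e+10)² m³/s² ≈ 4.467e+12 m³/s² = 4.467 × 10^12 m³/s².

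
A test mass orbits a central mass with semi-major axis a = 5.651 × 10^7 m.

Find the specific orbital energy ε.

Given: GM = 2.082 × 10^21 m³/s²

ε = −GM / (2a).
ε = −2.082e+21 / (2 · 5.651e+07) J/kg ≈ -1.842e+13 J/kg = -1.842e+04 GJ/kg.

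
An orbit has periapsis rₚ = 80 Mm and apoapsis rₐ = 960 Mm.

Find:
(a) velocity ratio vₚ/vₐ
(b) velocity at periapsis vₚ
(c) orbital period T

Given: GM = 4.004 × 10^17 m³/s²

Convert to SI: rₚ = 80 Mm = 8e+07 m; rₐ = 960 Mm = 9.6e+08 m.
(a) Conservation of angular momentum (rₚvₚ = rₐvₐ) gives vₚ/vₐ = rₐ/rₚ = 9.6e+08/8e+07 ≈ 12
(b) With a = (rₚ + rₐ)/2 = 5.2e+08 m, vₚ = √(GM (2/rₚ − 1/a)) = √(4.004e+17 · (2/8e+07 − 1/5.2e+08)) m/s ≈ 9.612e+04 m/s
(c) With a = (rₚ + rₐ)/2 = 5.2e+08 m, T = 2π √(a³/GM) = 2π √((5.2e+08)³/4.004e+17) s ≈ 1.177e+05 s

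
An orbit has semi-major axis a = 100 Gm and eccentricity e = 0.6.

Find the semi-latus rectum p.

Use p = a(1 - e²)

Convert to SI: a = 100 Gm = 1e+11 m.
p = a (1 − e²).
p = 1e+11 · (1 − (0.6)²) = 1e+11 · 0.64 ≈ 6.4e+10 m = 64 Gm.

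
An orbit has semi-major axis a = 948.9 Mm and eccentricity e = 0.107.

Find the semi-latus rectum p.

Convert to SI: a = 948.9 Mm = 9.489e+08 m.
p = a (1 − e²).
p = 9.489e+08 · (1 − (0.107)²) = 9.489e+08 · 0.988551 ≈ 9.38e+08 m = 938 Mm.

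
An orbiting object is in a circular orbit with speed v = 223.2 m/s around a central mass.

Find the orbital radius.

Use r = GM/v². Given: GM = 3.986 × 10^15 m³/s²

For a circular orbit, v² = GM / r, so r = GM / v².
r = 3.986e+15 / (223.2)² m ≈ 8.001e+10 m = 80.01 Gm.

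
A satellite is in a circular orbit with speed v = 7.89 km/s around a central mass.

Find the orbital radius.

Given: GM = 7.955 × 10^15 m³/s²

Convert to SI: v = 7.89 km/s = 7890 m/s.
For a circular orbit, v² = GM / r, so r = GM / v².
r = 7.955e+15 / (7890)² m ≈ 1.278e+08 m = 127.8 Mm.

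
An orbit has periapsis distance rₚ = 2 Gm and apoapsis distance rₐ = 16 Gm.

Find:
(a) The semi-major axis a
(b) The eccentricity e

Convert to SI: rₚ = 2 Gm = 2e+09 m; rₐ = 16 Gm = 1.6e+10 m.
(a) a = (rₚ + rₐ) / 2 = (2e+09 + 1.6e+10) / 2 ≈ 9e+09 m = 9 Gm.
(b) e = (rₐ − rₚ) / (rₐ + rₚ) = (1.6e+10 − 2e+09) / (1.6e+10 + 2e+09) ≈ 0.7778.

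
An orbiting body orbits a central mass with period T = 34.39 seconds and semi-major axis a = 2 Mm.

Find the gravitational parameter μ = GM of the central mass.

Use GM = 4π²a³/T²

Convert to SI: a = 2 Mm = 2e+06 m.
GM = 4π² · a³ / T².
GM = 4π² · (2e+06)³ / (34.39)² m³/s² ≈ 2.67e+17 m³/s² = 2.67 × 10^17 m³/s².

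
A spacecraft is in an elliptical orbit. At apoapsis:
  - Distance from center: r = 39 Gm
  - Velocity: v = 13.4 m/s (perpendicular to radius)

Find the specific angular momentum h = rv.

Convert to SI: r = 39 Gm = 3.9e+10 m.
With v perpendicular to r, h = r · v.
h = 3.9e+10 · 13.4 m²/s ≈ 5.226e+11 m²/s.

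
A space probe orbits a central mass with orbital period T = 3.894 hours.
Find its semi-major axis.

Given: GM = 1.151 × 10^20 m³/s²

Convert to SI: T = 3.894 hours = 14018.4 s.
Invert Kepler's third law: a = (GM · T² / (4π²))^(1/3).
Substituting T = 14018.4 s and GM = 1.151e+20 m³/s²:
a = (1.151e+20 · (14018.4)² / (4π²))^(1/3) m
a ≈ 8.306e+08 m = 830.6 Mm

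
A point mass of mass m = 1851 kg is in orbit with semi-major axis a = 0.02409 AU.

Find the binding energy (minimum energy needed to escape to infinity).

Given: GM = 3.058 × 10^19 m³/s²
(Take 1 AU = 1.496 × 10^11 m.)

Convert to SI: a = 0.02409 AU = 3.60386e+09 m.
Total orbital energy is E = −GMm/(2a); binding energy is E_bind = −E = GMm/(2a).
E_bind = 3.058e+19 · 1851 / (2 · 3.60386e+09) J ≈ 7.853e+12 J = 7.853 TJ.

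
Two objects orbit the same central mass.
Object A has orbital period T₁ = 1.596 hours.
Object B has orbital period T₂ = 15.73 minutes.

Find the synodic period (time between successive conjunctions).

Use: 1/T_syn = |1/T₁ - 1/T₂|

Convert to SI: T₁ = 1.596 hours = 5745.6 s; T₂ = 15.73 minutes = 943.8 s.
T_syn = |T₁ · T₂ / (T₁ − T₂)|.
T_syn = |5745.6 · 943.8 / (5745.6 − 943.8)| s ≈ 1129 s = 18.82 minutes.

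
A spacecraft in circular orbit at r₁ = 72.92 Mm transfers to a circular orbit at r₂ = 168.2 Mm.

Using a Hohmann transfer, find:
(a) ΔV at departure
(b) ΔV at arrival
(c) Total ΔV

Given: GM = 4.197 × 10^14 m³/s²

Convert to SI: r₁ = 72.92 Mm = 7.292e+07 m; r₂ = 168.2 Mm = 1.682e+08 m.
Transfer semi-major axis: a_t = (r₁ + r₂)/2 = (7.292e+07 + 1.682e+08)/2 = 1.2056e+08 m.
Circular speeds: v₁ = √(GM/r₁) = 2399.09 m/s, v₂ = √(GM/r₂) = 1579.63 m/s.
Transfer speeds (vis-viva v² = GM(2/r − 1/a_t)): v₁ᵗ = 2833.72 m/s, v₂ᵗ = 1228.51 m/s.
(a) ΔV₁ = |v₁ᵗ − v₁| ≈ 434.6 m/s = 434.6 m/s.
(b) ΔV₂ = |v₂ − v₂ᵗ| ≈ 351.1 m/s = 351.1 m/s.
(c) ΔV_total = ΔV₁ + ΔV₂ ≈ 785.8 m/s = 785.8 m/s.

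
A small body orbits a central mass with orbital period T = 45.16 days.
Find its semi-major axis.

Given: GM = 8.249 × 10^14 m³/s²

Convert to SI: T = 45.16 days = 3.90182e+06 s.
Invert Kepler's third law: a = (GM · T² / (4π²))^(1/3).
Substituting T = 3.90182e+06 s and GM = 8.249e+14 m³/s²:
a = (8.249e+14 · (3.90182e+06)² / (4π²))^(1/3) m
a ≈ 6.826e+08 m = 682.6 Mm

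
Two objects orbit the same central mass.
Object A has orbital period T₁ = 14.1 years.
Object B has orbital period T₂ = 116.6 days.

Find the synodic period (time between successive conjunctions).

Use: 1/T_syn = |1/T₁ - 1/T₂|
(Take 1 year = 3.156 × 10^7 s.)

Convert to SI: T₁ = 14.1 years = 4.44996e+08 s; T₂ = 116.6 days = 1.00742e+07 s.
T_syn = |T₁ · T₂ / (T₁ − T₂)|.
T_syn = |4.44996e+08 · 1.00742e+07 / (4.44996e+08 − 1.00742e+07)| s ≈ 1.031e+07 s = 119.3 days.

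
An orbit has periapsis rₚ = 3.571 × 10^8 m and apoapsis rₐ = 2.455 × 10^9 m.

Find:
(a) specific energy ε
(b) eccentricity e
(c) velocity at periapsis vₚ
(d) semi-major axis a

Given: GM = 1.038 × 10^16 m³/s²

(a) With a = (rₚ + rₐ)/2 = 1.40605e+09 m, ε = −GM/(2a) = −1.038e+16/(2 · 1.40605e+09) J/kg ≈ -3.691e+06 J/kg
(b) e = (rₐ − rₚ)/(rₐ + rₚ) = (2.455e+09 − 3.571e+08)/(2.455e+09 + 3.571e+08) ≈ 0.746
(c) With a = (rₚ + rₐ)/2 = 1.40605e+09 m, vₚ = √(GM (2/rₚ − 1/a)) = √(1.038e+16 · (2/3.571e+08 − 1/1.40605e+09)) m/s ≈ 7124 m/s
(d) a = (rₚ + rₐ)/2 = (3.571e+08 + 2.455e+09)/2 ≈ 1.406e+09 m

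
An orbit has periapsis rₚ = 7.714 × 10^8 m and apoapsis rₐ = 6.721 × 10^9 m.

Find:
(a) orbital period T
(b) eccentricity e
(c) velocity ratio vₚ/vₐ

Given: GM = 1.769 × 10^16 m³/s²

(a) With a = (rₚ + rₐ)/2 = 3.7462e+09 m, T = 2π √(a³/GM) = 2π √((3.7462e+09)³/1.769e+16) s ≈ 1.083e+07 s
(b) e = (rₐ − rₚ)/(rₐ + rₚ) = (6.721e+09 − 7.714e+08)/(6.721e+09 + 7.714e+08) ≈ 0.7941
(c) Conservation of angular momentum (rₚvₚ = rₐvₐ) gives vₚ/vₐ = rₐ/rₚ = 6.721e+09/7.714e+08 ≈ 8.713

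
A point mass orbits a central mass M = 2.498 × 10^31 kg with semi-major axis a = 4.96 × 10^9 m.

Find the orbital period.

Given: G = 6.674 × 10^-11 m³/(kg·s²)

GM = G · M = 6.674e-11 · 2.498e+31 = 1.66717e+21 m³/s².
Kepler's third law: T = 2π √(a³ / GM).
Substituting a = 4.96e+09 m and GM = 1.66717e+21 m³/s²:
T = 2π √((4.96e+09)³ / 1.66717e+21) s
T ≈ 5.375e+04 s = 14.93 hours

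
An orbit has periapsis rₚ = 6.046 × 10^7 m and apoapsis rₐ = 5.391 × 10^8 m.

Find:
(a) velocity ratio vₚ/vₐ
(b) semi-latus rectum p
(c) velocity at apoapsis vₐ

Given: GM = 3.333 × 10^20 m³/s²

(a) Conservation of angular momentum (rₚvₚ = rₐvₐ) gives vₚ/vₐ = rₐ/rₚ = 5.391e+08/6.046e+07 ≈ 8.917
(b) From a = (rₚ + rₐ)/2 = 2.9978e+08 m and e = (rₐ − rₚ)/(rₐ + rₚ) = 0.798319, p = a(1 − e²) = 2.9978e+08 · (1 − (0.798319)²) ≈ 1.087e+08 m
(c) With a = (rₚ + rₐ)/2 = 2.9978e+08 m, vₐ = √(GM (2/rₐ − 1/a)) = √(3.333e+20 · (2/5.391e+08 − 1/2.9978e+08)) m/s ≈ 3.531e+05 m/s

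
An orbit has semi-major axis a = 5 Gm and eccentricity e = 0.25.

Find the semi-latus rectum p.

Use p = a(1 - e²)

Convert to SI: a = 5 Gm = 5e+09 m.
p = a (1 − e²).
p = 5e+09 · (1 − (0.25)²) = 5e+09 · 0.9375 ≈ 4.688e+09 m = 4.688 Gm.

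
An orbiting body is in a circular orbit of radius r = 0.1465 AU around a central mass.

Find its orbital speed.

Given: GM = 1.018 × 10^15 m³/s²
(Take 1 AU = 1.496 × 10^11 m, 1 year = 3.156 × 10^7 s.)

Convert to SI: r = 0.1465 AU = 2.19164e+10 m.
For a circular orbit, gravity supplies the centripetal force, so v = √(GM / r).
v = √(1.018e+15 / 2.19164e+10) m/s ≈ 215.5 m/s = 0.04547 AU/year.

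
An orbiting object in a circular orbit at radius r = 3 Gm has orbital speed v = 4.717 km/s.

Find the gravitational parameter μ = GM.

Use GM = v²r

Convert to SI: r = 3 Gm = 3e+09 m; v = 4.717 km/s = 4717 m/s.
For a circular orbit v² = GM/r, so GM = v² · r.
GM = (4717)² · 3e+09 m³/s² ≈ 6.675e+16 m³/s² = 6.675 × 10^16 m³/s².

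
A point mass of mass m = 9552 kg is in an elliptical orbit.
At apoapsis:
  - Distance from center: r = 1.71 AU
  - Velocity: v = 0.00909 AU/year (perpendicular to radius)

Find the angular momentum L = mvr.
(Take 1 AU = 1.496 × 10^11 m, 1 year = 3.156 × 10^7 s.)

Convert to SI: r = 1.71 AU = 2.55816e+11 m; v = 0.00909 AU/year = 43.0882 m/s.
Since v is perpendicular to r, L = m · v · r.
L = 9552 · 43.0882 · 2.55816e+11 kg·m²/s ≈ 1.053e+17 kg·m²/s.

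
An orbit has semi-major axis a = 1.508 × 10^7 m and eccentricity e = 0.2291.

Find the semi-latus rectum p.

p = a (1 − e²).
p = 1.508e+07 · (1 − (0.2291)²) = 1.508e+07 · 0.947513 ≈ 1.429e+07 m = 1.429 × 10^7 m.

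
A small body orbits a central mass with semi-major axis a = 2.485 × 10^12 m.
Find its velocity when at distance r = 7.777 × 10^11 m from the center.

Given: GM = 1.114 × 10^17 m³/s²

Vis-viva: v = √(GM · (2/r − 1/a)).
2/r − 1/a = 2/7.777e+11 − 1/2.485e+12 = 2.16927e-12 m⁻¹.
v = √(1.114e+17 · 2.16927e-12) m/s ≈ 491.6 m/s = 491.6 m/s.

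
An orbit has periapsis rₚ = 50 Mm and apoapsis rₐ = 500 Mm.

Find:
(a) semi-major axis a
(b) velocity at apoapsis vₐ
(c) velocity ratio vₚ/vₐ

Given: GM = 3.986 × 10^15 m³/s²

Convert to SI: rₚ = 50 Mm = 5e+07 m; rₐ = 500 Mm = 5e+08 m.
(a) a = (rₚ + rₐ)/2 = (5e+07 + 5e+08)/2 ≈ 2.75e+08 m
(b) With a = (rₚ + rₐ)/2 = 2.75e+08 m, vₐ = √(GM (2/rₐ − 1/a)) = √(3.986e+15 · (2/5e+08 − 1/2.75e+08)) m/s ≈ 1204 m/s
(c) Conservation of angular momentum (rₚvₚ = rₐvₐ) gives vₚ/vₐ = rₐ/rₚ = 5e+08/5e+07 ≈ 10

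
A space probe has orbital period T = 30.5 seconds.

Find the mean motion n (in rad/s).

n = 2π / T.
n = 2π / 30.5 s ≈ 0.206 rad/s.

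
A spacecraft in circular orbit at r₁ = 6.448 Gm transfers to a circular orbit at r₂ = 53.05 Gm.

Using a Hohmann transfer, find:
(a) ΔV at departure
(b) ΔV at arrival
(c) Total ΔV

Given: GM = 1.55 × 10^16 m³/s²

Convert to SI: r₁ = 6.448 Gm = 6.448e+09 m; r₂ = 53.05 Gm = 5.305e+10 m.
Transfer semi-major axis: a_t = (r₁ + r₂)/2 = (6.448e+09 + 5.305e+10)/2 = 2.9749e+10 m.
Circular speeds: v₁ = √(GM/r₁) = 1550.43 m/s, v₂ = √(GM/r₂) = 540.534 m/s.
Transfer speeds (vis-viva v² = GM(2/r − 1/a_t)): v₁ᵗ = 2070.43 m/s, v₂ᵗ = 251.651 m/s.
(a) ΔV₁ = |v₁ᵗ − v₁| ≈ 520 m/s = 520 m/s.
(b) ΔV₂ = |v₂ − v₂ᵗ| ≈ 288.9 m/s = 288.9 m/s.
(c) ΔV_total = ΔV₁ + ΔV₂ ≈ 808.9 m/s = 808.9 m/s.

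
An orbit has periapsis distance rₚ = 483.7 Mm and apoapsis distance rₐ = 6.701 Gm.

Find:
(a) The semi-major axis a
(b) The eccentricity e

Convert to SI: rₚ = 483.7 Mm = 4.837e+08 m; rₐ = 6.701 Gm = 6.701e+09 m.
(a) a = (rₚ + rₐ) / 2 = (4.837e+08 + 6.701e+09) / 2 ≈ 3.592e+09 m = 3.592 Gm.
(b) e = (rₐ − rₚ) / (rₐ + rₚ) = (6.701e+09 − 4.837e+08) / (6.701e+09 + 4.837e+08) ≈ 0.8654.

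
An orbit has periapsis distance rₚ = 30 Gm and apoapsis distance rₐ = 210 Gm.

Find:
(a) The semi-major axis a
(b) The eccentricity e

Convert to SI: rₚ = 30 Gm = 3e+10 m; rₐ = 210 Gm = 2.1e+11 m.
(a) a = (rₚ + rₐ) / 2 = (3e+10 + 2.1e+11) / 2 ≈ 1.2e+11 m = 120 Gm.
(b) e = (rₐ − rₚ) / (rₐ + rₚ) = (2.1e+11 − 3e+10) / (2.1e+11 + 3e+10) ≈ 0.75.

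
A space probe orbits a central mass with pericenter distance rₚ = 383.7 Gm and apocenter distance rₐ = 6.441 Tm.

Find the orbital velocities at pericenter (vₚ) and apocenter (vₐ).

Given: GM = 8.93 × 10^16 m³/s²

Convert to SI: rₚ = 383.7 Gm = 3.837e+11 m; rₐ = 6.441 Tm = 6.441e+12 m.
Use the vis-viva equation v² = GM(2/r − 1/a) with a = (rₚ + rₐ)/2 = (3.837e+11 + 6.441e+12)/2 = 3.41235e+12 m.
vₚ = √(GM · (2/rₚ − 1/a)) = √(8.93e+16 · (2/3.837e+11 − 1/3.41235e+12)) m/s ≈ 662.8 m/s = 662.8 m/s.
vₐ = √(GM · (2/rₐ − 1/a)) = √(8.93e+16 · (2/6.441e+12 − 1/3.41235e+12)) m/s ≈ 39.48 m/s = 39.48 m/s.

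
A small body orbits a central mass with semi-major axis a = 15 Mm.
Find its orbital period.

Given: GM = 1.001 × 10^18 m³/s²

Convert to SI: a = 15 Mm = 1.5e+07 m.
Kepler's third law: T = 2π √(a³ / GM).
Substituting a = 1.5e+07 m and GM = 1.001e+18 m³/s²:
T = 2π √((1.5e+07)³ / 1.001e+18) s
T ≈ 364.8 s = 6.081 minutes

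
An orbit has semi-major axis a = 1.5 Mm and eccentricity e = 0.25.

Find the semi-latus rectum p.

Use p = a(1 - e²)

Convert to SI: a = 1.5 Mm = 1.5e+06 m.
p = a (1 − e²).
p = 1.5e+06 · (1 − (0.25)²) = 1.5e+06 · 0.9375 ≈ 1.406e+06 m = 1.406 Mm.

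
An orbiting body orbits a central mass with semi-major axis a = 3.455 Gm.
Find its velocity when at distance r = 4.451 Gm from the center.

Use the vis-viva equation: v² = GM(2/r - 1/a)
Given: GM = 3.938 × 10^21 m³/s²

Convert to SI: a = 3.455 Gm = 3.455e+09 m; r = 4.451 Gm = 4.451e+09 m.
Vis-viva: v = √(GM · (2/r − 1/a)).
2/r − 1/a = 2/4.451e+09 − 1/3.455e+09 = 1.59902e-10 m⁻¹.
v = √(3.938e+21 · 1.59902e-10) m/s ≈ 7.935e+05 m/s = 793.5 km/s.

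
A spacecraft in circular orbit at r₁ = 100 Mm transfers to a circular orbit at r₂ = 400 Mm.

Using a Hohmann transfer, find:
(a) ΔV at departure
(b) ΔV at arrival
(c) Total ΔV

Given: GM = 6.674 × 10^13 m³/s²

Convert to SI: r₁ = 100 Mm = 1e+08 m; r₂ = 400 Mm = 4e+08 m.
Transfer semi-major axis: a_t = (r₁ + r₂)/2 = (1e+08 + 4e+08)/2 = 2.5e+08 m.
Circular speeds: v₁ = √(GM/r₁) = 816.946 m/s, v₂ = √(GM/r₂) = 408.473 m/s.
Transfer speeds (vis-viva v² = GM(2/r − 1/a_t)): v₁ᵗ = 1033.36 m/s, v₂ᵗ = 258.341 m/s.
(a) ΔV₁ = |v₁ᵗ − v₁| ≈ 216.4 m/s = 216.4 m/s.
(b) ΔV₂ = |v₂ − v₂ᵗ| ≈ 150.1 m/s = 150.1 m/s.
(c) ΔV_total = ΔV₁ + ΔV₂ ≈ 366.5 m/s = 366.5 m/s.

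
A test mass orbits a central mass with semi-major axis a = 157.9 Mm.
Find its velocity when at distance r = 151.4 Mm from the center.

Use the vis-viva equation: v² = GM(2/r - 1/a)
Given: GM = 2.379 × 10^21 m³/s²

Convert to SI: a = 157.9 Mm = 1.579e+08 m; r = 151.4 Mm = 1.514e+08 m.
Vis-viva: v = √(GM · (2/r − 1/a)).
2/r − 1/a = 2/1.514e+08 − 1/1.579e+08 = 6.87692e-09 m⁻¹.
v = √(2.379e+21 · 6.87692e-09) m/s ≈ 4.045e+06 m/s = 4045 km/s.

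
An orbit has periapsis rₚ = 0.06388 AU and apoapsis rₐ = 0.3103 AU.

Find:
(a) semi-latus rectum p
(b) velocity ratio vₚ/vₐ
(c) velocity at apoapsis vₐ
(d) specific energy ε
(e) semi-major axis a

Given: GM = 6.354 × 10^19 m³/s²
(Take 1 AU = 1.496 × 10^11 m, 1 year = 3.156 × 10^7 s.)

Convert to SI: rₚ = 0.06388 AU = 9.55645e+09 m; rₐ = 0.3103 AU = 4.64209e+10 m.
(a) From a = (rₚ + rₐ)/2 = 2.79887e+10 m and e = (rₐ − rₚ)/(rₐ + rₚ) = 0.65856, p = a(1 − e²) = 2.79887e+10 · (1 − (0.65856)²) ≈ 1.585e+10 m
(b) Conservation of angular momentum (rₚvₚ = rₐvₐ) gives vₚ/vₐ = rₐ/rₚ = 4.64209e+10/9.55645e+09 ≈ 4.858
(c) With a = (rₚ + rₐ)/2 = 2.79887e+10 m, vₐ = √(GM (2/rₐ − 1/a)) = √(6.354e+19 · (2/4.64209e+10 − 1/2.79887e+10)) m/s ≈ 2.162e+04 m/s
(d) With a = (rₚ + rₐ)/2 = 2.79887e+10 m, ε = −GM/(2a) = −6.354e+19/(2 · 2.79887e+10) J/kg ≈ -1.135e+09 J/kg
(e) a = (rₚ + rₐ)/2 = (9.55645e+09 + 4.64209e+10)/2 ≈ 2.799e+10 m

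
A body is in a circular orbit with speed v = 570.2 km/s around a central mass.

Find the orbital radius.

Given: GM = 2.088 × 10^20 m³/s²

Convert to SI: v = 570.2 km/s = 570200 m/s.
For a circular orbit, v² = GM / r, so r = GM / v².
r = 2.088e+20 / (570200)² m ≈ 6.422e+08 m = 642.2 Mm.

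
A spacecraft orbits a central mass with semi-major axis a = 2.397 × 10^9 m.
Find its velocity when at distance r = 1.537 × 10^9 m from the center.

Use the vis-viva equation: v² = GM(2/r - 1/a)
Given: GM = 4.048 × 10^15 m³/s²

Vis-viva: v = √(GM · (2/r − 1/a)).
2/r − 1/a = 2/1.537e+09 − 1/2.397e+09 = 8.84048e-10 m⁻¹.
v = √(4.048e+15 · 8.84048e-10) m/s ≈ 1892 m/s = 1.892 km/s.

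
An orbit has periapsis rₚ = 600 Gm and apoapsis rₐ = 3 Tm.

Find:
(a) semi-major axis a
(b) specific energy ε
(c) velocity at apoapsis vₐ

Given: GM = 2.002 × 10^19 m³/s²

Convert to SI: rₚ = 600 Gm = 6e+11 m; rₐ = 3 Tm = 3e+12 m.
(a) a = (rₚ + rₐ)/2 = (6e+11 + 3e+12)/2 ≈ 1.8e+12 m
(b) With a = (rₚ + rₐ)/2 = 1.8e+12 m, ε = −GM/(2a) = −2.002e+19/(2 · 1.8e+12) J/kg ≈ -5.561e+06 J/kg
(c) With a = (rₚ + rₐ)/2 = 1.8e+12 m, vₐ = √(GM (2/rₐ − 1/a)) = √(2.002e+19 · (2/3e+12 − 1/1.8e+12)) m/s ≈ 1491 m/s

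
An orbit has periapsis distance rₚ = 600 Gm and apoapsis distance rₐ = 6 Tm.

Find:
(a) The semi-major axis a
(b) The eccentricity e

Convert to SI: rₚ = 600 Gm = 6e+11 m; rₐ = 6 Tm = 6e+12 m.
(a) a = (rₚ + rₐ) / 2 = (6e+11 + 6e+12) / 2 ≈ 3.3e+12 m = 3.3 Tm.
(b) e = (rₐ − rₚ) / (rₐ + rₚ) = (6e+12 − 6e+11) / (6e+12 + 6e+11) ≈ 0.8182.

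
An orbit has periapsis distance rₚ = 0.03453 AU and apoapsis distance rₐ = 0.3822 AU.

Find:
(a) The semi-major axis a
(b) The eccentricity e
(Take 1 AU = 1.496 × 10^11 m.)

Convert to SI: rₚ = 0.03453 AU = 5.16569e+09 m; rₐ = 0.3822 AU = 5.71771e+10 m.
(a) a = (rₚ + rₐ) / 2 = (5.16569e+09 + 5.71771e+10) / 2 ≈ 3.117e+10 m = 0.2084 AU.
(b) e = (rₐ − rₚ) / (rₐ + rₚ) = (5.71771e+10 − 5.16569e+09) / (5.71771e+10 + 5.16569e+09) ≈ 0.8343.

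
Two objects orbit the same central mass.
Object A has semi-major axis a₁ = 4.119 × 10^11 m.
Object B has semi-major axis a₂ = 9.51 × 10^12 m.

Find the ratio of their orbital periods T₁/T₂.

From Kepler's third law, (T₁/T₂)² = (a₁/a₂)³, so T₁/T₂ = (a₁/a₂)^(3/2).
a₁/a₂ = 4.119e+11 / 9.51e+12 = 0.0433123.
T₁/T₂ = (0.0433123)^(3/2) ≈ 0.009014.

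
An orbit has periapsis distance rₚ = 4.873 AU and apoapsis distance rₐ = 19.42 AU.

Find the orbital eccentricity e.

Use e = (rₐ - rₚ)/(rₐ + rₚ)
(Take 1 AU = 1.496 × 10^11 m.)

Convert to SI: rₚ = 4.873 AU = 7.29001e+11 m; rₐ = 19.42 AU = 2.90523e+12 m.
e = (rₐ − rₚ) / (rₐ + rₚ).
e = (2.90523e+12 − 7.29001e+11) / (2.90523e+12 + 7.29001e+11) = 2.17623e+12 / 3.63423e+12 ≈ 0.5988.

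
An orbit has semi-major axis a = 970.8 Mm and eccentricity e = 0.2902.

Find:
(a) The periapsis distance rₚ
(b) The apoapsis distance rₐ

Convert to SI: a = 970.8 Mm = 9.708e+08 m.
(a) rₚ = a(1 − e) = 9.708e+08 · (1 − 0.2902) = 9.708e+08 · 0.7098 ≈ 6.891e+08 m = 689.1 Mm.
(b) rₐ = a(1 + e) = 9.708e+08 · (1 + 0.2902) = 9.708e+08 · 1.2902 ≈ 1.253e+09 m = 1.253 Gm.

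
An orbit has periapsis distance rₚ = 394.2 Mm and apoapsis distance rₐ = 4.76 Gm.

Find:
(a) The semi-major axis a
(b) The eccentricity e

Convert to SI: rₚ = 394.2 Mm = 3.942e+08 m; rₐ = 4.76 Gm = 4.76e+09 m.
(a) a = (rₚ + rₐ) / 2 = (3.942e+08 + 4.76e+09) / 2 ≈ 2.577e+09 m = 2.577 Gm.
(b) e = (rₐ − rₚ) / (rₐ + rₚ) = (4.76e+09 − 3.942e+08) / (4.76e+09 + 3.942e+08) ≈ 0.847.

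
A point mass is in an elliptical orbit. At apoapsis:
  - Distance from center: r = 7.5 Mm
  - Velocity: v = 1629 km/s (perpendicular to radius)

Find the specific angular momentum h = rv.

Convert to SI: r = 7.5 Mm = 7.5e+06 m; v = 1629 km/s = 1.629e+06 m/s.
With v perpendicular to r, h = r · v.
h = 7.5e+06 · 1.629e+06 m²/s ≈ 1.222e+13 m²/s.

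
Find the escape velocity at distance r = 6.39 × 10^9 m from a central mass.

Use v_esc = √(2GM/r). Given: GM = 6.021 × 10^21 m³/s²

Escape velocity comes from setting total energy to zero: ½v² − GM/r = 0 ⇒ v_esc = √(2GM / r).
v_esc = √(2 · 6.021e+21 / 6.39e+09) m/s ≈ 1.373e+06 m/s = 1373 km/s.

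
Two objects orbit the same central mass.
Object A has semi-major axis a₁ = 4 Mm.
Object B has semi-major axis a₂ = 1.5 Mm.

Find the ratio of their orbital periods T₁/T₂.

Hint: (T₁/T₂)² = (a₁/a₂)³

Convert to SI: a₁ = 4 Mm = 4e+06 m; a₂ = 1.5 Mm = 1.5e+06 m.
From Kepler's third law, (T₁/T₂)² = (a₁/a₂)³, so T₁/T₂ = (a₁/a₂)^(3/2).
a₁/a₂ = 4e+06 / 1.5e+06 = 2.66667.
T₁/T₂ = (2.66667)^(3/2) ≈ 4.355.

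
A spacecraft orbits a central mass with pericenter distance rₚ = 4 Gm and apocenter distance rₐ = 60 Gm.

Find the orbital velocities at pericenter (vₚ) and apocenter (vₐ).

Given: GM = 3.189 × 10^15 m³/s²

Convert to SI: rₚ = 4 Gm = 4e+09 m; rₐ = 60 Gm = 6e+10 m.
Use the vis-viva equation v² = GM(2/r − 1/a) with a = (rₚ + rₐ)/2 = (4e+09 + 6e+10)/2 = 3.2e+10 m.
vₚ = √(GM · (2/rₚ − 1/a)) = √(3.189e+15 · (2/4e+09 − 1/3.2e+10)) m/s ≈ 1223 m/s = 1.223 km/s.
vₐ = √(GM · (2/rₐ − 1/a)) = √(3.189e+15 · (2/6e+10 − 1/3.2e+10)) m/s ≈ 81.51 m/s = 81.51 m/s.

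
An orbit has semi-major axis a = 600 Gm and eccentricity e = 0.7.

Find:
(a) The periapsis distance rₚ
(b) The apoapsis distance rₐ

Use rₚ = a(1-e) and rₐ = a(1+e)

Convert to SI: a = 600 Gm = 6e+11 m.
(a) rₚ = a(1 − e) = 6e+11 · (1 − 0.7) = 6e+11 · 0.3 ≈ 1.8e+11 m = 180 Gm.
(b) rₐ = a(1 + e) = 6e+11 · (1 + 0.7) = 6e+11 · 1.7 ≈ 1.02e+12 m = 1.02 Tm.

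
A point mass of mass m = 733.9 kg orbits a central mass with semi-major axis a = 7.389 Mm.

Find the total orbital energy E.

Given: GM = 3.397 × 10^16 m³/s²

Convert to SI: a = 7.389 Mm = 7.389e+06 m.
E = −GMm / (2a).
E = −3.397e+16 · 733.9 / (2 · 7.389e+06) J ≈ -1.687e+12 J = -1.687 TJ.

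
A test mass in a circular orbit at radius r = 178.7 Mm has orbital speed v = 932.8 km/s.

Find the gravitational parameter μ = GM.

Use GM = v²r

Convert to SI: r = 178.7 Mm = 1.787e+08 m; v = 932.8 km/s = 932800 m/s.
For a circular orbit v² = GM/r, so GM = v² · r.
GM = (932800)² · 1.787e+08 m³/s² ≈ 1.555e+20 m³/s² = 1.555 × 10^20 m³/s².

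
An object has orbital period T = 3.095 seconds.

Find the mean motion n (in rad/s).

n = 2π / T.
n = 2π / 3.095 s ≈ 2.03 rad/s.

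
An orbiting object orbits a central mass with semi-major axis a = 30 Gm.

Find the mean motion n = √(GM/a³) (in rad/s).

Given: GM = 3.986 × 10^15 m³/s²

Convert to SI: a = 30 Gm = 3e+10 m.
n = √(GM / a³).
n = √(3.986e+15 / (3e+10)³) rad/s ≈ 1.215e-08 rad/s.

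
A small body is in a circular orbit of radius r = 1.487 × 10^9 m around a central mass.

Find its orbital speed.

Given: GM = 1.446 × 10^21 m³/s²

For a circular orbit, gravity supplies the centripetal force, so v = √(GM / r).
v = √(1.446e+21 / 1.487e+09) m/s ≈ 9.861e+05 m/s = 986.1 km/s.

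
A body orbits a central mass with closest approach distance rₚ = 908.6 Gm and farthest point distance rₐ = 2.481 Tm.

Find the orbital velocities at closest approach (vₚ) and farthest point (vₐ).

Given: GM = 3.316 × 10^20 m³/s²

Convert to SI: rₚ = 908.6 Gm = 9.086e+11 m; rₐ = 2.481 Tm = 2.481e+12 m.
Use the vis-viva equation v² = GM(2/r − 1/a) with a = (rₚ + rₐ)/2 = (9.086e+11 + 2.481e+12)/2 = 1.6948e+12 m.
vₚ = √(GM · (2/rₚ − 1/a)) = √(3.316e+20 · (2/9.086e+11 − 1/1.6948e+12)) m/s ≈ 2.311e+04 m/s = 23.11 km/s.
vₐ = √(GM · (2/rₐ − 1/a)) = √(3.316e+20 · (2/2.481e+12 − 1/1.6948e+12)) m/s ≈ 8465 m/s = 8.465 km/s.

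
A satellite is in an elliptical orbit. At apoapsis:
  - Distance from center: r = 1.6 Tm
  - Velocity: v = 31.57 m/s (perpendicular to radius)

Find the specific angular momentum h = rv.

Convert to SI: r = 1.6 Tm = 1.6e+12 m.
With v perpendicular to r, h = r · v.
h = 1.6e+12 · 31.57 m²/s ≈ 5.051e+13 m²/s.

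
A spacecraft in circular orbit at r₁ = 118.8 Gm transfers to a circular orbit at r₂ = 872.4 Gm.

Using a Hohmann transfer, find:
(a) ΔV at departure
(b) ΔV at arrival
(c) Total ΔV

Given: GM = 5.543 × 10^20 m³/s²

Convert to SI: r₁ = 118.8 Gm = 1.188e+11 m; r₂ = 872.4 Gm = 8.724e+11 m.
Transfer semi-major axis: a_t = (r₁ + r₂)/2 = (1.188e+11 + 8.724e+11)/2 = 4.956e+11 m.
Circular speeds: v₁ = √(GM/r₁) = 68306.8 m/s, v₂ = √(GM/r₂) = 25206.6 m/s.
Transfer speeds (vis-viva v² = GM(2/r − 1/a_t)): v₁ᵗ = 90626.7 m/s, v₂ᵗ = 12341.2 m/s.
(a) ΔV₁ = |v₁ᵗ − v₁| ≈ 2.232e+04 m/s = 22.32 km/s.
(b) ΔV₂ = |v₂ − v₂ᵗ| ≈ 1.287e+04 m/s = 12.87 km/s.
(c) ΔV_total = ΔV₁ + ΔV₂ ≈ 3.519e+04 m/s = 35.19 km/s.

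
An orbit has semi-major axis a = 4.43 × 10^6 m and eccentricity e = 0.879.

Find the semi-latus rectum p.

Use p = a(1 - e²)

p = a (1 − e²).
p = 4.43e+06 · (1 − (0.879)²) = 4.43e+06 · 0.227359 ≈ 1.007e+06 m = 1.007 × 10^6 m.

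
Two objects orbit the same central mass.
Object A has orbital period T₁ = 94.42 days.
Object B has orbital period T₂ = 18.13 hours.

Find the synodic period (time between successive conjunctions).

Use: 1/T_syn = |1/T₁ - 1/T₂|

Convert to SI: T₁ = 94.42 days = 8.15789e+06 s; T₂ = 18.13 hours = 65268 s.
T_syn = |T₁ · T₂ / (T₁ − T₂)|.
T_syn = |8.15789e+06 · 65268 / (8.15789e+06 − 65268)| s ≈ 6.579e+04 s = 18.28 hours.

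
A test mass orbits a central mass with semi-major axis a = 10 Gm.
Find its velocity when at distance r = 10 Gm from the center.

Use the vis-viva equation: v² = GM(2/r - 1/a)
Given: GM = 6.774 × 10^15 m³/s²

Convert to SI: a = 10 Gm = 1e+10 m; r = 10 Gm = 1e+10 m.
Vis-viva: v = √(GM · (2/r − 1/a)).
2/r − 1/a = 2/1e+10 − 1/1e+10 = 1e-10 m⁻¹.
v = √(6.774e+15 · 1e-10) m/s ≈ 823 m/s = 823 m/s.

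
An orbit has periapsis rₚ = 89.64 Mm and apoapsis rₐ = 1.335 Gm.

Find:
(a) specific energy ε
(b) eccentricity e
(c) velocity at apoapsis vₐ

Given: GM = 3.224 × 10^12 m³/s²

Convert to SI: rₚ = 89.64 Mm = 8.964e+07 m; rₐ = 1.335 Gm = 1.335e+09 m.
(a) With a = (rₚ + rₐ)/2 = 7.1232e+08 m, ε = −GM/(2a) = −3.224e+12/(2 · 7.1232e+08) J/kg ≈ -2263 J/kg
(b) e = (rₐ − rₚ)/(rₐ + rₚ) = (1.335e+09 − 8.964e+07)/(1.335e+09 + 8.964e+07) ≈ 0.8742
(c) With a = (rₚ + rₐ)/2 = 7.1232e+08 m, vₐ = √(GM (2/rₐ − 1/a)) = √(3.224e+12 · (2/1.335e+09 − 1/7.1232e+08)) m/s ≈ 17.43 m/s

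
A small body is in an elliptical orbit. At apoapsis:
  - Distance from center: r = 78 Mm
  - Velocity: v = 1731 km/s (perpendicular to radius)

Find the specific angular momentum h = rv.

Convert to SI: r = 78 Mm = 7.8e+07 m; v = 1731 km/s = 1.731e+06 m/s.
With v perpendicular to r, h = r · v.
h = 7.8e+07 · 1.731e+06 m²/s ≈ 1.35e+14 m²/s.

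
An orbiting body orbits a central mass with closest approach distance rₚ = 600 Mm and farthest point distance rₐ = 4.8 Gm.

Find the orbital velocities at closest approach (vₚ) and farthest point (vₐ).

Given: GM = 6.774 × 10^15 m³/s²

Convert to SI: rₚ = 600 Mm = 6e+08 m; rₐ = 4.8 Gm = 4.8e+09 m.
Use the vis-viva equation v² = GM(2/r − 1/a) with a = (rₚ + rₐ)/2 = (6e+08 + 4.8e+09)/2 = 2.7e+09 m.
vₚ = √(GM · (2/rₚ − 1/a)) = √(6.774e+15 · (2/6e+08 − 1/2.7e+09)) m/s ≈ 4480 m/s = 4.48 km/s.
vₐ = √(GM · (2/rₐ − 1/a)) = √(6.774e+15 · (2/4.8e+09 − 1/2.7e+09)) m/s ≈ 560 m/s = 560 m/s.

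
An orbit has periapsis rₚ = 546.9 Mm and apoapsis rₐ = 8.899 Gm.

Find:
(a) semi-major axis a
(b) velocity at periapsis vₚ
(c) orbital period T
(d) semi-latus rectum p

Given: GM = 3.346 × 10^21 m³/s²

Convert to SI: rₚ = 546.9 Mm = 5.469e+08 m; rₐ = 8.899 Gm = 8.899e+09 m.
(a) a = (rₚ + rₐ)/2 = (5.469e+08 + 8.899e+09)/2 ≈ 4.723e+09 m
(b) With a = (rₚ + rₐ)/2 = 4.72295e+09 m, vₚ = √(GM (2/rₚ − 1/a)) = √(3.346e+21 · (2/5.469e+08 − 1/4.72295e+09)) m/s ≈ 3.395e+06 m/s
(c) With a = (rₚ + rₐ)/2 = 4.72295e+09 m, T = 2π √(a³/GM) = 2π √((4.72295e+09)³/3.346e+21) s ≈ 3.526e+04 s
(d) From a = (rₚ + rₐ)/2 = 4.72295e+09 m and e = (rₐ − rₚ)/(rₐ + rₚ) = 0.884204, p = a(1 − e²) = 4.72295e+09 · (1 − (0.884204)²) ≈ 1.03e+09 m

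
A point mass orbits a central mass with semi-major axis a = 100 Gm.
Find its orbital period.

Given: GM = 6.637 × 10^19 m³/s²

Convert to SI: a = 100 Gm = 1e+11 m.
Kepler's third law: T = 2π √(a³ / GM).
Substituting a = 1e+11 m and GM = 6.637e+19 m³/s²:
T = 2π √((1e+11)³ / 6.637e+19) s
T ≈ 2.439e+07 s = 282.3 days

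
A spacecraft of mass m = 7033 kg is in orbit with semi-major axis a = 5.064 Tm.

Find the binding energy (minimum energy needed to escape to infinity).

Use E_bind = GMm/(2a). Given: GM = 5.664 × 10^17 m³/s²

Convert to SI: a = 5.064 Tm = 5.064e+12 m.
Total orbital energy is E = −GMm/(2a); binding energy is E_bind = −E = GMm/(2a).
E_bind = 5.664e+17 · 7033 / (2 · 5.064e+12) J ≈ 3.933e+08 J = 393.3 MJ.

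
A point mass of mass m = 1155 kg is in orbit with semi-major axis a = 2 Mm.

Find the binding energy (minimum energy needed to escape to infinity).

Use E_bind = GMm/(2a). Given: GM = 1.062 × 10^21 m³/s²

Convert to SI: a = 2 Mm = 2e+06 m.
Total orbital energy is E = −GMm/(2a); binding energy is E_bind = −E = GMm/(2a).
E_bind = 1.062e+21 · 1155 / (2 · 2e+06) J ≈ 3.067e+17 J = 306.7 PJ.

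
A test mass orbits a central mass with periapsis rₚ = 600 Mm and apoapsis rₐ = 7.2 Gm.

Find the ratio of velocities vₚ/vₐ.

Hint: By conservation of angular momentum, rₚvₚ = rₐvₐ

Convert to SI: rₚ = 600 Mm = 6e+08 m; rₐ = 7.2 Gm = 7.2e+09 m.
Conservation of angular momentum gives rₚvₚ = rₐvₐ, so vₚ/vₐ = rₐ/rₚ.
vₚ/vₐ = 7.2e+09 / 6e+08 ≈ 12.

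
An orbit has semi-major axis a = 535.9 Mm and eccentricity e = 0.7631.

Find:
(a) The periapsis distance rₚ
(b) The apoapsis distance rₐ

Convert to SI: a = 535.9 Mm = 5.359e+08 m.
(a) rₚ = a(1 − e) = 5.359e+08 · (1 − 0.7631) = 5.359e+08 · 0.2369 ≈ 1.27e+08 m = 127 Mm.
(b) rₐ = a(1 + e) = 5.359e+08 · (1 + 0.7631) = 5.359e+08 · 1.7631 ≈ 9.448e+08 m = 944.8 Mm.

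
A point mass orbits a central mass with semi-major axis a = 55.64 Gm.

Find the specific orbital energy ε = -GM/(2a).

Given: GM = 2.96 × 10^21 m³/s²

Convert to SI: a = 55.64 Gm = 5.564e+10 m.
ε = −GM / (2a).
ε = −2.96e+21 / (2 · 5.564e+10) J/kg ≈ -2.66e+10 J/kg = -26.6 GJ/kg.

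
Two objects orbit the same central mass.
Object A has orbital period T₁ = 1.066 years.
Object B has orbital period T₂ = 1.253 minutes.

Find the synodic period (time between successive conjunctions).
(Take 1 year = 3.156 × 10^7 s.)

Convert to SI: T₁ = 1.066 years = 3.3643e+07 s; T₂ = 1.253 minutes = 75.18 s.
T_syn = |T₁ · T₂ / (T₁ − T₂)|.
T_syn = |3.3643e+07 · 75.18 / (3.3643e+07 − 75.18)| s ≈ 75.18 s = 1.253 minutes.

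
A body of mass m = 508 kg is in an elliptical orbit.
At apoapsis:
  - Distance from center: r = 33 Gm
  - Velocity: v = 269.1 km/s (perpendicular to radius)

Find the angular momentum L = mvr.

Convert to SI: r = 33 Gm = 3.3e+10 m; v = 269.1 km/s = 269100 m/s.
Since v is perpendicular to r, L = m · v · r.
L = 508 · 269100 · 3.3e+10 kg·m²/s ≈ 4.511e+18 kg·m²/s.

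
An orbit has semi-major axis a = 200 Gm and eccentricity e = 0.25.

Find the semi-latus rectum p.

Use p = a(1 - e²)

Convert to SI: a = 200 Gm = 2e+11 m.
p = a (1 − e²).
p = 2e+11 · (1 − (0.25)²) = 2e+11 · 0.9375 ≈ 1.875e+11 m = 187.5 Gm.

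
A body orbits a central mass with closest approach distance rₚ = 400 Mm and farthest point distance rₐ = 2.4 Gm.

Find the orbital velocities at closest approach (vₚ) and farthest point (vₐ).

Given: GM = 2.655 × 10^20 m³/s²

Convert to SI: rₚ = 400 Mm = 4e+08 m; rₐ = 2.4 Gm = 2.4e+09 m.
Use the vis-viva equation v² = GM(2/r − 1/a) with a = (rₚ + rₐ)/2 = (4e+08 + 2.4e+09)/2 = 1.4e+09 m.
vₚ = √(GM · (2/rₚ − 1/a)) = √(2.655e+20 · (2/4e+08 − 1/1.4e+09)) m/s ≈ 1.067e+06 m/s = 1067 km/s.
vₐ = √(GM · (2/rₐ − 1/a)) = √(2.655e+20 · (2/2.4e+09 − 1/1.4e+09)) m/s ≈ 1.778e+05 m/s = 177.8 km/s.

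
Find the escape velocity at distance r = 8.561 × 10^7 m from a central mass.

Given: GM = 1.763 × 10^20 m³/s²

Escape velocity comes from setting total energy to zero: ½v² − GM/r = 0 ⇒ v_esc = √(2GM / r).
v_esc = √(2 · 1.763e+20 / 8.561e+07) m/s ≈ 2.029e+06 m/s = 2029 km/s.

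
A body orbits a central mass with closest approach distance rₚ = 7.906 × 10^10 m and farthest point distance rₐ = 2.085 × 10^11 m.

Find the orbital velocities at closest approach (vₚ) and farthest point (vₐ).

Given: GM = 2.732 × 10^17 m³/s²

Use the vis-viva equation v² = GM(2/r − 1/a) with a = (rₚ + rₐ)/2 = (7.906e+10 + 2.085e+11)/2 = 1.4378e+11 m.
vₚ = √(GM · (2/rₚ − 1/a)) = √(2.732e+17 · (2/7.906e+10 − 1/1.4378e+11)) m/s ≈ 2239 m/s = 2.239 km/s.
vₐ = √(GM · (2/rₐ − 1/a)) = √(2.732e+17 · (2/2.085e+11 − 1/1.4378e+11)) m/s ≈ 848.8 m/s = 848.8 m/s.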